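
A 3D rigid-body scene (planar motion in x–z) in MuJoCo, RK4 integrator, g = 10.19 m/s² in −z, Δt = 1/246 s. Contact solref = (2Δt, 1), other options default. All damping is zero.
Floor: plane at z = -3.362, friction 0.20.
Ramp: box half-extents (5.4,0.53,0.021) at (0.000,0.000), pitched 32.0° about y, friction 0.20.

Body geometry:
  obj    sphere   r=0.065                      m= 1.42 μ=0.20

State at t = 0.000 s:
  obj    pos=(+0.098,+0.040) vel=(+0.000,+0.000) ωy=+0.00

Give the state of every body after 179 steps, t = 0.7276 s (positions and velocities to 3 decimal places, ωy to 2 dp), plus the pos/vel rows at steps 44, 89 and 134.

State at t = 0.7276 s:
  obj    pos=(+0.964,-0.501) vel=(+2.380,-1.487) ωy=+43.16

Key-timestep trajectory:
   step    t(s)  obj.x    obj.z    obj.vx   obj.vz 
     44  0.1789   +0.150  +0.007  +0.585  -0.366
     89  0.3618   +0.312  -0.094  +1.184  -0.740
    134  0.5447   +0.584  -0.263  +1.782  -1.114


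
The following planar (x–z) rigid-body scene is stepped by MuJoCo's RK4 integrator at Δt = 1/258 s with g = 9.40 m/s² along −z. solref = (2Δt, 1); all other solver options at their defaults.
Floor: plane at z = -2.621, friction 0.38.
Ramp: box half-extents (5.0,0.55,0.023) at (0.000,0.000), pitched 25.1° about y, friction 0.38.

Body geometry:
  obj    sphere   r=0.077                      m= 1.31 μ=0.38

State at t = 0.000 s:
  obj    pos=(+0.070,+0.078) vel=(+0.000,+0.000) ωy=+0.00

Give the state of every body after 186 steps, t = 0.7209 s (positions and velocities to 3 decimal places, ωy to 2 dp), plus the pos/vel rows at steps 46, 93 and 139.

State at t = 0.7209 s:
  obj    pos=(+0.740,-0.236) vel=(+1.860,-0.871) ωy=+26.66

Key-timestep trajectory:
   step    t(s)  obj.x    obj.z    obj.vx   obj.vz 
     46  0.1783   +0.111  +0.058  +0.460  -0.215
     93  0.3605   +0.238  -0.001  +0.930  -0.436
    139  0.5388   +0.444  -0.098  +1.390  -0.651


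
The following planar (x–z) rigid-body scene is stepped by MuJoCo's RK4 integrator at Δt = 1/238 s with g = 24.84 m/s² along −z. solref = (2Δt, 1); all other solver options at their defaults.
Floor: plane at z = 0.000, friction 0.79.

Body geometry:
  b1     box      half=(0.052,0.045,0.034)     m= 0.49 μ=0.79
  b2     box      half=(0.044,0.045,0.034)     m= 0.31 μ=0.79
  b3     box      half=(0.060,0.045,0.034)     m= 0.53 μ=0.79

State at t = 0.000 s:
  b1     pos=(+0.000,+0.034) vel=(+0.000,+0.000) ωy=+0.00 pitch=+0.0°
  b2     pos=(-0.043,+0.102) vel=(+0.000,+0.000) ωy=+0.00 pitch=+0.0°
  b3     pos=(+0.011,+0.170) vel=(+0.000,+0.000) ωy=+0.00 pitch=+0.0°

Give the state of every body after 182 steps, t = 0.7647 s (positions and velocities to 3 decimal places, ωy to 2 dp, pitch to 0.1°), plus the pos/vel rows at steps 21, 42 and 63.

State at t = 0.7647 s:
  b1     pos=(+0.000,+0.034) vel=(+0.000,+0.000) ωy=+0.00 pitch=+0.0°
  b2     pos=(-0.043,+0.102) vel=(+0.000,+0.000) ωy=+0.00 pitch=-0.1°
  b3     pos=(+0.147,+0.034) vel=(+0.000,+0.000) ωy=+0.00 pitch=+180.0°

Key-timestep trajectory:
   step    t(s)  b1.x    b1.z    b1.vx   b1.vz   b2.x    b2.z    b2.vx   b2.vz   b3.x    b3.z    b3.vx   b3.vz 
     21  0.0882   +0.000  +0.034  -0.001  +0.000   -0.043  +0.102  -0.003  +0.000   +0.024  +0.163  +0.301  -0.251
     42  0.1765   +0.000  +0.034  -0.001  +0.001   -0.043  +0.102  -0.001  +0.001   +0.066  +0.129  +0.706  -0.373
     63  0.2647   +0.000  +0.034  +0.000  +0.000   -0.043  +0.102  +0.000  +0.000   +0.136  +0.046  +0.919  -1.672


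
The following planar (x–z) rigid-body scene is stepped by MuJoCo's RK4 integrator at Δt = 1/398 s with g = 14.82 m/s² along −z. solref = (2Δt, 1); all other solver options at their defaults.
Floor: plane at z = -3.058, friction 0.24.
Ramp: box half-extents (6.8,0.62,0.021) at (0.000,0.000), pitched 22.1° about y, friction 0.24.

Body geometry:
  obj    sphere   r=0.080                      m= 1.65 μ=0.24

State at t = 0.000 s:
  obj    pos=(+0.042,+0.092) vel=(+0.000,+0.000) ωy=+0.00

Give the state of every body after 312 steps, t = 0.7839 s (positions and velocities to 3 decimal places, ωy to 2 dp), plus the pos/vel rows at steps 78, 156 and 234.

State at t = 0.7839 s:
  obj    pos=(+1.176,-0.368) vel=(+2.893,-1.175) ωy=+39.02

Key-timestep trajectory:
   step    t(s)  obj.x    obj.z    obj.vx   obj.vz 
     78  0.1960   +0.113  +0.063  +0.723  -0.294
    156  0.3920   +0.325  -0.023  +1.446  -0.587
    234  0.5879   +0.680  -0.167  +2.170  -0.881


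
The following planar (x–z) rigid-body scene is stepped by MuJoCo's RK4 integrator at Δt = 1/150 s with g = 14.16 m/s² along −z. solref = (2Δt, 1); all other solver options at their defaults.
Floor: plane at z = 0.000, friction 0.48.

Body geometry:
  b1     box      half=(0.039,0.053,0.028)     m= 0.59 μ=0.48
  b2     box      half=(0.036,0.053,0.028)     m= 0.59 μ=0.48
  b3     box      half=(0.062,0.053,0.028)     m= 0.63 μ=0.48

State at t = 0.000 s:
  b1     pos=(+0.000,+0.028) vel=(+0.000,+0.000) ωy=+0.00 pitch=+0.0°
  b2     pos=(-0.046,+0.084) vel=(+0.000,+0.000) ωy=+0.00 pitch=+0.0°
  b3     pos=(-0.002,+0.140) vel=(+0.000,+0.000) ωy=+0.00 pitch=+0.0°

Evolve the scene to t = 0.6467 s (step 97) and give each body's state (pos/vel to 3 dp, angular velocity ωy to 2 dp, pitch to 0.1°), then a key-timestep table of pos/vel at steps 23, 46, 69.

State at t = 0.6467 s:
  b1     pos=(+0.000,+0.028) vel=(+0.000,+0.000) ωy=+0.00 pitch=+0.0°
  b2     pos=(-0.083,+0.036) vel=(+0.000,+0.000) ωy=+0.00 pitch=-90.0°
  b3     pos=(+0.142,+0.028) vel=(+0.000,+0.000) ωy=+0.00 pitch=+180.0°

Key-timestep trajectory:
   step    t(s)  b1.x    b1.z    b1.vx   b1.vz   b2.x    b2.z    b2.vx   b2.vz   b3.x    b3.z    b3.vx   b3.vz 
     23  0.1533   +0.000  +0.028  +0.000  +0.000   -0.046  +0.084  -0.012  -0.003   +0.016  +0.126  +0.226  -0.394
     46  0.3067   +0.000  +0.028  -0.001  +0.000   -0.072  +0.055  -0.274  -0.774   +0.055  +0.120  +0.341  -0.108
     69  0.4600   +0.000  +0.028  +0.000  +0.000   -0.087  +0.039  +0.210  -0.131   +0.135  +0.029  +0.786  -1.043


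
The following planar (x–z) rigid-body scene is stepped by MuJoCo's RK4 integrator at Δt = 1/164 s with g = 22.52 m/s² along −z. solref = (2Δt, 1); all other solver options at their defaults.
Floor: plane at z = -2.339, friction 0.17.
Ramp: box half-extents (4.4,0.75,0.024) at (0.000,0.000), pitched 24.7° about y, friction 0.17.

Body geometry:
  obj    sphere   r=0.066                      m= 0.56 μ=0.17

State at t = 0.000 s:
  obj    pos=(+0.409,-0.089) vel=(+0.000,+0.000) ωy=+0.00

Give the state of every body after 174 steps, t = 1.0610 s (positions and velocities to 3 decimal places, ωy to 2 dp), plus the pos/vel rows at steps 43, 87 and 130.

State at t = 1.0610 s:
  obj    pos=(+3.847,-1.670) vel=(+6.480,-2.980) ωy=+108.02

Key-timestep trajectory:
   step    t(s)  obj.x    obj.z    obj.vx   obj.vz 
     43  0.2622   +0.619  -0.186  +1.602  -0.737
     87  0.5305   +1.269  -0.484  +3.240  -1.490
    130  0.7927   +2.328  -0.972  +4.841  -2.227


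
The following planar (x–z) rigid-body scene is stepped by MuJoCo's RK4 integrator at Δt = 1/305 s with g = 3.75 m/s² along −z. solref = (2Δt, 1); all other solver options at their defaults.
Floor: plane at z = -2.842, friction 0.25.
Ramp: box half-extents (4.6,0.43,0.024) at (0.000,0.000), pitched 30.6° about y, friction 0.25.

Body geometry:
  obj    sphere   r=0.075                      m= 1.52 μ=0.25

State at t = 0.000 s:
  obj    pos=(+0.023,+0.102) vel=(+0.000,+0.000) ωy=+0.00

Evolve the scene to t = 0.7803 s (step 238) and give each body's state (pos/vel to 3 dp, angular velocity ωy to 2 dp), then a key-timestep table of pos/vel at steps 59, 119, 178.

State at t = 0.7803 s:
  obj    pos=(+0.380,-0.110) vel=(+0.916,-0.542) ωy=+14.18

Key-timestep trajectory:
   step    t(s)  obj.x    obj.z    obj.vx   obj.vz 
     59  0.1934   +0.045  +0.089  +0.227  -0.134
    119  0.3902   +0.112  +0.049  +0.458  -0.271
    178  0.5836   +0.223  -0.017  +0.685  -0.405


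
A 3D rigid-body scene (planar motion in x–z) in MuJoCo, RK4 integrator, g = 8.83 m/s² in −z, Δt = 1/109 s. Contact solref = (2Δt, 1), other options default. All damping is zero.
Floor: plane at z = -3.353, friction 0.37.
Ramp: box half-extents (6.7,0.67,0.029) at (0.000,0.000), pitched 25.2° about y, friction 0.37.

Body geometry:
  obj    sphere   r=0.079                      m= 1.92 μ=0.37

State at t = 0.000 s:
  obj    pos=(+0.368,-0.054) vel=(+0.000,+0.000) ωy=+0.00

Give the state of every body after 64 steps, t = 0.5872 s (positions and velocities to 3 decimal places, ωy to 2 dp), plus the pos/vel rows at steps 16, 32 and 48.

State at t = 0.5872 s:
  obj    pos=(+0.787,-0.251) vel=(+1.427,-0.671) ωy=+19.95

Key-timestep trajectory:
   step    t(s)  obj.x    obj.z    obj.vx   obj.vz 
     16  0.1468   +0.394  -0.066  +0.357  -0.168
     32  0.2936   +0.473  -0.103  +0.714  -0.336
     48  0.4404   +0.604  -0.165  +1.070  -0.504


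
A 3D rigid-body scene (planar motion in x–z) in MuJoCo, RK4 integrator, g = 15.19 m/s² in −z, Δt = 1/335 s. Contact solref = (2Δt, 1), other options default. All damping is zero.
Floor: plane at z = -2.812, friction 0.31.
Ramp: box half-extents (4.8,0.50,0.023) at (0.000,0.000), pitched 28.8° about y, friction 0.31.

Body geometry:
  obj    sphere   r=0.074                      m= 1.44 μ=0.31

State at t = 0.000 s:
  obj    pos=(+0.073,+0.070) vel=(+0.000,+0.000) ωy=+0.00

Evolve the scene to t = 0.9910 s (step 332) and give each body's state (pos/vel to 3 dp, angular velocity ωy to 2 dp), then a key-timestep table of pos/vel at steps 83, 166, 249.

State at t = 0.9910 s:
  obj    pos=(+2.323,-1.166) vel=(+4.540,-2.496) ωy=+70.00

Key-timestep trajectory:
   step    t(s)  obj.x    obj.z    obj.vx   obj.vz 
     83  0.2478   +0.214  -0.007  +1.135  -0.624
    166  0.4955   +0.636  -0.239  +2.270  -1.248
    249  0.7433   +1.339  -0.625  +3.405  -1.872


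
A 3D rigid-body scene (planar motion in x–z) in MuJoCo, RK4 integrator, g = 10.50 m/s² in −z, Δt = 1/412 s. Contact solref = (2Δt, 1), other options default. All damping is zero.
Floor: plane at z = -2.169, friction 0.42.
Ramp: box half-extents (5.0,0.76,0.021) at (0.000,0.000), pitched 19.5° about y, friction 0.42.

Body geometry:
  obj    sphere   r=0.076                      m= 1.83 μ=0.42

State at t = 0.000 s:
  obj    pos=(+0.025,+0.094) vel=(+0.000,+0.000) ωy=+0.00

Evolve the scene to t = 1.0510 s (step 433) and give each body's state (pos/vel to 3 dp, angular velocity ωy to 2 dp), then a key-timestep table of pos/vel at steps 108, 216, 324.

State at t = 1.0510 s:
  obj    pos=(+1.328,-0.368) vel=(+2.480,-0.878) ωy=+34.62

Key-timestep trajectory:
   step    t(s)  obj.x    obj.z    obj.vx   obj.vz 
    108  0.2621   +0.106  +0.065  +0.619  -0.219
    216  0.5243   +0.349  -0.021  +1.237  -0.438
    324  0.7864   +0.755  -0.164  +1.856  -0.657


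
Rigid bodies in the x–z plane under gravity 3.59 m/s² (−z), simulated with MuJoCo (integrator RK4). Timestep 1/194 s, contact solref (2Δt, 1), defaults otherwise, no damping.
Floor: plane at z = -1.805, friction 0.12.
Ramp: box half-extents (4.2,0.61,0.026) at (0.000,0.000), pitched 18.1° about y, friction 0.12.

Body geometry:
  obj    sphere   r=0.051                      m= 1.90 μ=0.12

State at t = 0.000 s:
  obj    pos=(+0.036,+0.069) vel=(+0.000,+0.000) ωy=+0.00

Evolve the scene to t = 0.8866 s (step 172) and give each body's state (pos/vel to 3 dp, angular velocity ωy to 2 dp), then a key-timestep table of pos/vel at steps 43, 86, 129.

State at t = 0.8866 s:
  obj    pos=(+0.334,-0.028) vel=(+0.671,-0.219) ωy=+13.84

Key-timestep trajectory:
   step    t(s)  obj.x    obj.z    obj.vx   obj.vz 
     43  0.2216   +0.055  +0.063  +0.168  -0.055
     86  0.4433   +0.111  +0.045  +0.336  -0.110
    129  0.6649   +0.204  +0.014  +0.504  -0.165


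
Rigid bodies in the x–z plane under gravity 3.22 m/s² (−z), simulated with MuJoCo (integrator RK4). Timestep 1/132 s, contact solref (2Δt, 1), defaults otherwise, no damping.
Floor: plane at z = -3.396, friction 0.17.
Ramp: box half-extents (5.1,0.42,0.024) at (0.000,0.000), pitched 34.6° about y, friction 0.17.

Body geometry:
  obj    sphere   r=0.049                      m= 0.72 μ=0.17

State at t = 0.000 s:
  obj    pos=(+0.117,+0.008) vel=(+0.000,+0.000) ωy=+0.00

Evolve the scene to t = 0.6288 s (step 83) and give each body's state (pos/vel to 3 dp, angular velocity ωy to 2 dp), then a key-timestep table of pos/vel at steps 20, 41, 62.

State at t = 0.6288 s:
  obj    pos=(+0.341,-0.147) vel=(+0.713,-0.491) ωy=+14.46

Key-timestep trajectory:
   step    t(s)  obj.x    obj.z    obj.vx   obj.vz 
     20  0.1515   +0.130  -0.001  +0.173  -0.116
     41  0.3106   +0.172  -0.030  +0.352  -0.243
     62  0.4697   +0.242  -0.078  +0.531  -0.371


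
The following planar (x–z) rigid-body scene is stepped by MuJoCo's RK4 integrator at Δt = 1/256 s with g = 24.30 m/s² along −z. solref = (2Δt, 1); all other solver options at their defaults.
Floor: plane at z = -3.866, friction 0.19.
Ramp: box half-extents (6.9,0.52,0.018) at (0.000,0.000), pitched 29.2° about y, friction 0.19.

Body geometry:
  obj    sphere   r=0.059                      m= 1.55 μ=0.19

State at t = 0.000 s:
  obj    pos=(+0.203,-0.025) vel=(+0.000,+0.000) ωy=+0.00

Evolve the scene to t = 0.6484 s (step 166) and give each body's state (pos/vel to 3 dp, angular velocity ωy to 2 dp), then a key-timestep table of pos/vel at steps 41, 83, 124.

State at t = 0.6484 s:
  obj    pos=(+1.757,-0.894) vel=(+4.794,-2.679) ωy=+93.03

Key-timestep trajectory:
   step    t(s)  obj.x    obj.z    obj.vx   obj.vz 
     41  0.1602   +0.298  -0.078  +1.184  -0.662
     83  0.3242   +0.592  -0.242  +2.397  -1.340
    124  0.4844   +1.070  -0.510  +3.581  -2.001


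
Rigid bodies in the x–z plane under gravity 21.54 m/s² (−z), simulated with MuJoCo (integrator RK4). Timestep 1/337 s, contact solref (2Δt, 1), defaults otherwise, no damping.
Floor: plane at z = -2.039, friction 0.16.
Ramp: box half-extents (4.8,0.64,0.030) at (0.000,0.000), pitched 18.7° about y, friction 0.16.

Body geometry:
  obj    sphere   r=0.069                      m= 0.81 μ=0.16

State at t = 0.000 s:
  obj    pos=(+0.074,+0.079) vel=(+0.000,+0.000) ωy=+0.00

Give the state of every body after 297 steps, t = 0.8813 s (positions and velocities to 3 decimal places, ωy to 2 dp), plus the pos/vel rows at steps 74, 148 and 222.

State at t = 0.8813 s:
  obj    pos=(+1.889,-0.535) vel=(+4.118,-1.394) ωy=+63.00

Key-timestep trajectory:
   step    t(s)  obj.x    obj.z    obj.vx   obj.vz 
     74  0.2196   +0.187  +0.041  +1.026  -0.347
    148  0.4392   +0.525  -0.073  +2.052  -0.695
    222  0.6588   +1.088  -0.264  +3.078  -1.042


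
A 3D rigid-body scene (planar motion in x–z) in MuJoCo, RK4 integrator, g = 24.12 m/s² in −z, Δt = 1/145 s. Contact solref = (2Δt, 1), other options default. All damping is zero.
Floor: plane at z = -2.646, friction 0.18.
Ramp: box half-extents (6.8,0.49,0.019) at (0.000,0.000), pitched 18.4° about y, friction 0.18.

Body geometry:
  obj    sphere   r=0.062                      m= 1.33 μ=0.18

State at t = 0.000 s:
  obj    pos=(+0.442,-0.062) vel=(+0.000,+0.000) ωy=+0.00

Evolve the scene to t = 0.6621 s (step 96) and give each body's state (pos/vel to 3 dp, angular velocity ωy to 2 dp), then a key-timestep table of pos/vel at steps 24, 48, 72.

State at t = 0.6621 s:
  obj    pos=(+1.573,-0.438) vel=(+3.417,-1.137) ωy=+58.05

Key-timestep trajectory:
   step    t(s)  obj.x    obj.z    obj.vx   obj.vz 
     24  0.1655   +0.513  -0.085  +0.854  -0.284
     48  0.3310   +0.725  -0.156  +1.709  -0.568
     72  0.4966   +1.078  -0.273  +2.563  -0.852


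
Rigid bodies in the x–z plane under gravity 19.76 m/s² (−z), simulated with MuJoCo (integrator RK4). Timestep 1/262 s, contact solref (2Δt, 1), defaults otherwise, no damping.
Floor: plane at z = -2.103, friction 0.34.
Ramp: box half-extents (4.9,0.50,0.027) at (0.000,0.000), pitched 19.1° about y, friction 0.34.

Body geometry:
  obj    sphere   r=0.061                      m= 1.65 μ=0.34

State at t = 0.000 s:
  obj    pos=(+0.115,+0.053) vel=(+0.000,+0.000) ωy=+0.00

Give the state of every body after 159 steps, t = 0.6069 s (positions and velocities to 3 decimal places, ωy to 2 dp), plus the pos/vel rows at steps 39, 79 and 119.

State at t = 0.6069 s:
  obj    pos=(+0.919,-0.225) vel=(+2.649,-0.917) ωy=+45.94

Key-timestep trajectory:
   step    t(s)  obj.x    obj.z    obj.vx   obj.vz 
     39  0.1489   +0.163  +0.037  +0.650  -0.225
     79  0.3015   +0.314  -0.015  +1.316  -0.456
    119  0.4542   +0.565  -0.103  +1.982  -0.686


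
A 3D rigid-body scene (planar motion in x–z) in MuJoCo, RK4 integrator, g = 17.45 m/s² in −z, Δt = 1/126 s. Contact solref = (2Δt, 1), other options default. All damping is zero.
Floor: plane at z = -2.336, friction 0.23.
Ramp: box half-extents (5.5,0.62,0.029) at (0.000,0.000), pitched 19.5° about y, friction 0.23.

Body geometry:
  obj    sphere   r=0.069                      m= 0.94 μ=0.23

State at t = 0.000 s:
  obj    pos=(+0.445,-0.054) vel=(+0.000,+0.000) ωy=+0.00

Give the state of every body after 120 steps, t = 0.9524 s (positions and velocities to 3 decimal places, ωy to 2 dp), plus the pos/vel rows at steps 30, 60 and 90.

State at t = 0.9524 s:
  obj    pos=(+2.224,-0.684) vel=(+3.735,-1.323) ωy=+57.41

Key-timestep trajectory:
   step    t(s)  obj.x    obj.z    obj.vx   obj.vz 
     30  0.2381   +0.556  -0.093  +0.934  -0.331
     60  0.4762   +0.890  -0.211  +1.868  -0.661
     90  0.7143   +1.446  -0.408  +2.802  -0.992


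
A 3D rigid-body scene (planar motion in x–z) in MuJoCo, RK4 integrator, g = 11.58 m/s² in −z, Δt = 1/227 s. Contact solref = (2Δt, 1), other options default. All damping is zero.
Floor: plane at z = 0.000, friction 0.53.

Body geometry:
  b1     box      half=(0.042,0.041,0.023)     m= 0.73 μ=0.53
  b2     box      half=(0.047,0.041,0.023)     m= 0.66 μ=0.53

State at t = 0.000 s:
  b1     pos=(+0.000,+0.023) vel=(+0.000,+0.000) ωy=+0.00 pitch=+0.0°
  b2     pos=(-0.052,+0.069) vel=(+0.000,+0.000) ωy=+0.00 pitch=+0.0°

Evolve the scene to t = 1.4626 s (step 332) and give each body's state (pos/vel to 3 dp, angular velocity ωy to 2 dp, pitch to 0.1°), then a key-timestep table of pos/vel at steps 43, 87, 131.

State at t = 1.4626 s:
  b1     pos=(+0.000,+0.023) vel=(+0.000,+0.000) ωy=+0.00 pitch=+0.0°
  b2     pos=(-0.100,+0.047) vel=(+0.000,+0.000) ωy=+0.00 pitch=-90.0°

Key-timestep trajectory:
   step    t(s)  b1.x    b1.z    b1.vx   b1.vz   b2.x    b2.z    b2.vx   b2.vz 
     43  0.1894   +0.000  +0.023  +0.000  +0.000   -0.078  +0.052  -0.196  +0.009
     87  0.3833   +0.000  +0.023  +0.000  +0.000   -0.111  +0.051  +0.007  -0.002
    131  0.5771   +0.000  +0.023  +0.000  +0.000   -0.099  +0.047  -0.137  -0.067


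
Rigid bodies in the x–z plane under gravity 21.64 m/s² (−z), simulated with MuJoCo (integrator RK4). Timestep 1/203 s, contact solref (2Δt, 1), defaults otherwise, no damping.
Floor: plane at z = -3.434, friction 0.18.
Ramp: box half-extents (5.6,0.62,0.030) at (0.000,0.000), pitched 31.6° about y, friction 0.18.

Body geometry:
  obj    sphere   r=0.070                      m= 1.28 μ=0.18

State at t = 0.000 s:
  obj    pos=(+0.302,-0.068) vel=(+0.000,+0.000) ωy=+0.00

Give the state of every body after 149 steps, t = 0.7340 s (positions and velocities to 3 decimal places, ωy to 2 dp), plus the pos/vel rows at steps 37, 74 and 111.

State at t = 0.7340 s:
  obj    pos=(+2.161,-1.212) vel=(+5.064,-3.115) ωy=+84.89

Key-timestep trajectory:
   step    t(s)  obj.x    obj.z    obj.vx   obj.vz 
     37  0.1823   +0.417  -0.139  +1.258  -0.774
     74  0.3645   +0.761  -0.350  +2.515  -1.547
    111  0.5468   +1.334  -0.703  +3.773  -2.321


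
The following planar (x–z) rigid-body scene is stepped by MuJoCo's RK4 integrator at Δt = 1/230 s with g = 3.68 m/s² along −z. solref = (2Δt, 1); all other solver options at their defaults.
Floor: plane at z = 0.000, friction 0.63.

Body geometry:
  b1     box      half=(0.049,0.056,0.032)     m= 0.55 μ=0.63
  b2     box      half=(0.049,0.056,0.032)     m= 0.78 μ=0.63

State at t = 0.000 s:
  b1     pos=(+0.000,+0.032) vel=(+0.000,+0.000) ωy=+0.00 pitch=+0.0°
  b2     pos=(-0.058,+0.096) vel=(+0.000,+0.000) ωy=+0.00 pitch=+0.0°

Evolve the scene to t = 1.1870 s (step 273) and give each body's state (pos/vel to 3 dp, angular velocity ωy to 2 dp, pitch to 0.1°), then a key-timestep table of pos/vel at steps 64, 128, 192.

State at t = 1.1870 s:
  b1     pos=(+0.000,+0.032) vel=(+0.000,+0.000) ωy=+0.00 pitch=+0.0°
  b2     pos=(-0.104,+0.049) vel=(+0.000,+0.000) ωy=+0.00 pitch=-90.0°

Key-timestep trajectory:
   step    t(s)  b1.x    b1.z    b1.vx   b1.vz   b2.x    b2.z    b2.vx   b2.vz 
     64  0.2783   +0.000  +0.032  +0.000  +0.000   -0.078  +0.080  -0.134  -0.215
    128  0.5565   +0.000  +0.032  +0.000  +0.000   -0.119  +0.056  -0.035  +0.010
    192  0.8348   +0.000  +0.032  +0.000  +0.000   -0.101  +0.050  +0.053  +0.048


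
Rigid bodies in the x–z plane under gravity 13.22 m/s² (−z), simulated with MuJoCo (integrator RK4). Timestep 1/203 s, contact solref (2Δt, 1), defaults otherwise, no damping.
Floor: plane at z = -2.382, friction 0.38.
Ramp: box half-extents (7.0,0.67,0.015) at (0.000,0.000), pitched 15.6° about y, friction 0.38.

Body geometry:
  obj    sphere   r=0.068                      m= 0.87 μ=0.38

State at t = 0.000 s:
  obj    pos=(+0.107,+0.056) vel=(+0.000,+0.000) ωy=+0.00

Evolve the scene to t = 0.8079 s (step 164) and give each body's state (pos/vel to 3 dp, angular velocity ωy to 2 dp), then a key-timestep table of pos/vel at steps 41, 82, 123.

State at t = 0.8079 s:
  obj    pos=(+0.905,-0.167) vel=(+1.976,-0.552) ωy=+30.16

Key-timestep trajectory:
   step    t(s)  obj.x    obj.z    obj.vx   obj.vz 
     41  0.2020   +0.157  +0.042  +0.494  -0.138
     82  0.4039   +0.307  +0.001  +0.988  -0.276
    123  0.6059   +0.556  -0.069  +1.482  -0.414


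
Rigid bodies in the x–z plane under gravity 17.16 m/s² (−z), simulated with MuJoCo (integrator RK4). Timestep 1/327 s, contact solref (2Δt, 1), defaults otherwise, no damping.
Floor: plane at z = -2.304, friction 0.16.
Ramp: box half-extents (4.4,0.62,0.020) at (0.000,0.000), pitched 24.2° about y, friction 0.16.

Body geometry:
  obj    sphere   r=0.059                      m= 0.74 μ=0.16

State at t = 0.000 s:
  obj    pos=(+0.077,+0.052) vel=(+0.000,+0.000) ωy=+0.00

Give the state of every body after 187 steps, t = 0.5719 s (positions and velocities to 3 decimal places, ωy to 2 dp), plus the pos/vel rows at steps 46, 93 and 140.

State at t = 0.5719 s:
  obj    pos=(+0.827,-0.285) vel=(+2.621,-1.178) ωy=+48.69

Key-timestep trajectory:
   step    t(s)  obj.x    obj.z    obj.vx   obj.vz 
     46  0.1407   +0.122  +0.032  +0.645  -0.290
     93  0.2844   +0.262  -0.031  +1.304  -0.586
    140  0.4281   +0.497  -0.137  +1.962  -0.882


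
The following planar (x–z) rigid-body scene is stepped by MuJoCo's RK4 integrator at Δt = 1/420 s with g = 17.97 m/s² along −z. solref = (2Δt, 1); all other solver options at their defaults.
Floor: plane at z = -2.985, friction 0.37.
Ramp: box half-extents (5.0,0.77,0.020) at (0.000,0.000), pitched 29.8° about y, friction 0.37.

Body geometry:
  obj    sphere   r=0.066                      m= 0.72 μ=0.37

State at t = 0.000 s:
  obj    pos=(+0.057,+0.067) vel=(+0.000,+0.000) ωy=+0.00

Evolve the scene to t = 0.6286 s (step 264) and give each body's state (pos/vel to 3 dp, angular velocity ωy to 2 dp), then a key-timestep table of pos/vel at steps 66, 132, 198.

State at t = 0.6286 s:
  obj    pos=(+1.150,-0.560) vel=(+3.480,-1.993) ωy=+60.74

Key-timestep trajectory:
   step    t(s)  obj.x    obj.z    obj.vx   obj.vz 
     66  0.1571   +0.125  +0.027  +0.870  -0.498
    132  0.3143   +0.330  -0.090  +1.740  -0.996
    198  0.4714   +0.672  -0.286  +2.610  -1.495


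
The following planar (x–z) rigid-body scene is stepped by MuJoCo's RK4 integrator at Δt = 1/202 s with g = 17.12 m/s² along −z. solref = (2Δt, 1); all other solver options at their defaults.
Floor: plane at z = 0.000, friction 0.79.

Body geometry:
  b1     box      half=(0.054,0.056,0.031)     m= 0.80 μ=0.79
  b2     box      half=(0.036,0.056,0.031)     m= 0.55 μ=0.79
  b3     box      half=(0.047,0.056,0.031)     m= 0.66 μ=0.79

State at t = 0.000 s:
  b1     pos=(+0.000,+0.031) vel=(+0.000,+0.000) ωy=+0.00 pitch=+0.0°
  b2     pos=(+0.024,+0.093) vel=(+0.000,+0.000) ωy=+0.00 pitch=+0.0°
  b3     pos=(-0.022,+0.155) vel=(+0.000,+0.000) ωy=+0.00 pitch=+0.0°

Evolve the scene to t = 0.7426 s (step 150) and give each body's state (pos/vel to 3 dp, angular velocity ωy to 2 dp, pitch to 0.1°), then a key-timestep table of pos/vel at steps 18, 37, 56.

State at t = 0.7426 s:
  b1     pos=(+0.000,+0.031) vel=(+0.000,+0.000) ωy=+0.00 pitch=+0.0°
  b2     pos=(+0.024,+0.093) vel=(+0.000,+0.000) ωy=+0.00 pitch=+0.0°
  b3     pos=(-0.135,+0.031) vel=(+0.000,+0.000) ωy=+0.00 pitch=+180.0°

Key-timestep trajectory:
   step    t(s)  b1.x    b1.z    b1.vx   b1.vz   b2.x    b2.z    b2.vx   b2.vz   b3.x    b3.z    b3.vx   b3.vz 
     18  0.0891   +0.000  +0.031  +0.001  +0.000   +0.024  +0.093  +0.001  +0.001   -0.033  +0.149  -0.249  -0.193
     37  0.1832   +0.000  +0.031  +0.000  +0.001   +0.024  +0.093  +0.001  +0.001   -0.070  +0.107  -0.704  -0.185
     56  0.2772   +0.000  +0.031  +0.000  +0.000   +0.024  +0.093  +0.000  +0.000   -0.137  +0.026  -0.259  -0.174


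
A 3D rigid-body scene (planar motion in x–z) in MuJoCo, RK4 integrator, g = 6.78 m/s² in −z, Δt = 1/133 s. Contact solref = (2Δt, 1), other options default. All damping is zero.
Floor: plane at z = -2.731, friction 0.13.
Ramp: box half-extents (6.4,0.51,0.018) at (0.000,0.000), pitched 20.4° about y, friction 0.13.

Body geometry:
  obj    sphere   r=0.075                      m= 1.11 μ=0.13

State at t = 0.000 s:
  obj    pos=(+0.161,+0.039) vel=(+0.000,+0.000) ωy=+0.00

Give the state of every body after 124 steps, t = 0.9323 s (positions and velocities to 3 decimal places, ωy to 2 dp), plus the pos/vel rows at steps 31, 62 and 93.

State at t = 0.9323 s:
  obj    pos=(+0.849,-0.217) vel=(+1.475,-0.549) ωy=+20.98

Key-timestep trajectory:
   step    t(s)  obj.x    obj.z    obj.vx   obj.vz 
     31  0.2331   +0.204  +0.023  +0.369  -0.137
     62  0.4662   +0.333  -0.025  +0.738  -0.274
     93  0.6992   +0.548  -0.105  +1.107  -0.412


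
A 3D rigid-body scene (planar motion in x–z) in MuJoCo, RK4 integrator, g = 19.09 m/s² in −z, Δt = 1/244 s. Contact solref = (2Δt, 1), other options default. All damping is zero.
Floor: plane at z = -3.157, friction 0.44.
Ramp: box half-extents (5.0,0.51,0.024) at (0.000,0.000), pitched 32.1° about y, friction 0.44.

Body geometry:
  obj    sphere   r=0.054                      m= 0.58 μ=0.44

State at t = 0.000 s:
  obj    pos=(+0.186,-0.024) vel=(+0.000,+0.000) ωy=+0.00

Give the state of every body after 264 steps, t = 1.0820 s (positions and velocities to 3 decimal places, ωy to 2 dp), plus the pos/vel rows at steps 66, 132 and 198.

State at t = 1.0820 s:
  obj    pos=(+3.779,-2.278) vel=(+6.641,-4.166) ωy=+145.17

Key-timestep trajectory:
   step    t(s)  obj.x    obj.z    obj.vx   obj.vz 
     66  0.2705   +0.410  -0.165  +1.660  -1.042
    132  0.5410   +1.084  -0.588  +3.321  -2.083
    198  0.8115   +2.207  -1.292  +4.981  -3.125


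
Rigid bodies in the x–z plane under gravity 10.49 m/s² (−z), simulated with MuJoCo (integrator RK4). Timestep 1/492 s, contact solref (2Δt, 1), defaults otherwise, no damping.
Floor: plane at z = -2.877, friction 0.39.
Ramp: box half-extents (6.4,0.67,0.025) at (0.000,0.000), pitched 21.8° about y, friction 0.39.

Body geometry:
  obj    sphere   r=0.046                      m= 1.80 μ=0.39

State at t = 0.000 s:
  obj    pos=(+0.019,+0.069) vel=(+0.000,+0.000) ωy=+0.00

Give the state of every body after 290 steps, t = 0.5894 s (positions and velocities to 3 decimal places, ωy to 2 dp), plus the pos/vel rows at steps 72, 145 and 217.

State at t = 0.5894 s:
  obj    pos=(+0.468,-0.111) vel=(+1.523,-0.609) ωy=+35.65

Key-timestep trajectory:
   step    t(s)  obj.x    obj.z    obj.vx   obj.vz 
     72  0.1463   +0.047  +0.058  +0.378  -0.151
    145  0.2947   +0.131  +0.024  +0.761  -0.305
    217  0.4411   +0.270  -0.032  +1.140  -0.456


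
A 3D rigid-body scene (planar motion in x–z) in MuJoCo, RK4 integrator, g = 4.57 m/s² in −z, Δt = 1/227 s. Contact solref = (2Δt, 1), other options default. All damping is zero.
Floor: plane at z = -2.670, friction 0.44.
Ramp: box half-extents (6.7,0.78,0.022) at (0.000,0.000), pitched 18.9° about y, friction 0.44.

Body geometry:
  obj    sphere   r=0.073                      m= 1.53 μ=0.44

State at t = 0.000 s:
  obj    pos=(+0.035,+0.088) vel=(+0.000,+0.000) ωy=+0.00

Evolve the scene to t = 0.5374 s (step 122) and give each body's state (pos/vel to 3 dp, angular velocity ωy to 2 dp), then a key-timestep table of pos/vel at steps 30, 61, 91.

State at t = 0.5374 s:
  obj    pos=(+0.180,+0.039) vel=(+0.538,-0.184) ωy=+7.78

Key-timestep trajectory:
   step    t(s)  obj.x    obj.z    obj.vx   obj.vz 
     30  0.1322   +0.044  +0.085  +0.132  -0.045
     61  0.2687   +0.071  +0.076  +0.269  -0.092
     91  0.4009   +0.116  +0.061  +0.401  -0.137


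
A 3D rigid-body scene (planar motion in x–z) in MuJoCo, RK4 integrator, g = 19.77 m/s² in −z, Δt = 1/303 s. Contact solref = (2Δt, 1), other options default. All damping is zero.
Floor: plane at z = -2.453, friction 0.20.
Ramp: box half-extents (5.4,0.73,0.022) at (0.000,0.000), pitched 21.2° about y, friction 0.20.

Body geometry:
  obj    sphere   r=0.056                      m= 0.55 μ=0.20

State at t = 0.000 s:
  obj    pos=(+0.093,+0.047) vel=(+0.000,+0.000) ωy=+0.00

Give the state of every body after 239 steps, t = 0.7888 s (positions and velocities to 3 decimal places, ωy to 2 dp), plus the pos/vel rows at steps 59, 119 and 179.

State at t = 0.7888 s:
  obj    pos=(+1.574,-0.527) vel=(+3.756,-1.457) ωy=+71.92

Key-timestep trajectory:
   step    t(s)  obj.x    obj.z    obj.vx   obj.vz 
     59  0.1947   +0.183  +0.012  +0.927  -0.360
    119  0.3927   +0.460  -0.095  +1.870  -0.725
    179  0.5908   +0.924  -0.275  +2.813  -1.091


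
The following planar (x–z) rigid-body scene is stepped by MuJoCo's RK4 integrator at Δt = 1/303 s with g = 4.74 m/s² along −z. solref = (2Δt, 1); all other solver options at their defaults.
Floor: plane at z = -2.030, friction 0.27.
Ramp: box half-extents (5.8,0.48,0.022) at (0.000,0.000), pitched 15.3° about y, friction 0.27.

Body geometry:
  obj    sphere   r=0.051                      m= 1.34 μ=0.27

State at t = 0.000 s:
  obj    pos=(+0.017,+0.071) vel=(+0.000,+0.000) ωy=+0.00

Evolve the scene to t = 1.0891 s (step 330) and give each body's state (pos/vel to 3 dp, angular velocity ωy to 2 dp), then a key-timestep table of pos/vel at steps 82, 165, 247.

State at t = 1.0891 s:
  obj    pos=(+0.528,-0.069) vel=(+0.939,-0.257) ωy=+19.08

Key-timestep trajectory:
   step    t(s)  obj.x    obj.z    obj.vx   obj.vz 
     82  0.2706   +0.049  +0.062  +0.233  -0.064
    165  0.5446   +0.145  +0.036  +0.469  -0.128
    247  0.8152   +0.303  -0.007  +0.703  -0.192


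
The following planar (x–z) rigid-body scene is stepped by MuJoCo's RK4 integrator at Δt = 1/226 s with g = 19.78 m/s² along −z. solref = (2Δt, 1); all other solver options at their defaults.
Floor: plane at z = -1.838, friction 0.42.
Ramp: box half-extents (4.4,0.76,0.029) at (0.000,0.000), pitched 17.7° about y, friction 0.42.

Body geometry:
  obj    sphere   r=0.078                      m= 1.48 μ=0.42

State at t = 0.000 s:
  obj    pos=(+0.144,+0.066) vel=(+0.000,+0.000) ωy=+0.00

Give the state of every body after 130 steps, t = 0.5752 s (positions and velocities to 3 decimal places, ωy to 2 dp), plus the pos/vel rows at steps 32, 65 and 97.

State at t = 0.5752 s:
  obj    pos=(+0.821,-0.150) vel=(+2.354,-0.751) ωy=+31.67

Key-timestep trajectory:
   step    t(s)  obj.x    obj.z    obj.vx   obj.vz 
     32  0.1416   +0.185  +0.053  +0.580  -0.185
     65  0.2876   +0.313  +0.012  +1.177  -0.376
     97  0.4292   +0.521  -0.054  +1.756  -0.561


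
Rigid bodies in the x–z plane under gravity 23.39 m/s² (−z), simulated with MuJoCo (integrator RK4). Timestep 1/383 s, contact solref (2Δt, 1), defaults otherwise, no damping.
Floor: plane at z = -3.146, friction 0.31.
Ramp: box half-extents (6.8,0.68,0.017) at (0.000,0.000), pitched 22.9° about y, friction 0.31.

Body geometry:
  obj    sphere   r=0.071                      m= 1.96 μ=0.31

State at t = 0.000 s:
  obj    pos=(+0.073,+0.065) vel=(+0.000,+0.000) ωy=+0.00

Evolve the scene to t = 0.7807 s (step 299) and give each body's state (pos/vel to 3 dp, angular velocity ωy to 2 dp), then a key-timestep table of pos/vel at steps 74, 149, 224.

State at t = 0.7807 s:
  obj    pos=(+1.898,-0.706) vel=(+4.675,-1.975) ωy=+71.48

Key-timestep trajectory:
   step    t(s)  obj.x    obj.z    obj.vx   obj.vz 
     74  0.1932   +0.185  +0.017  +1.157  -0.489
    149  0.3890   +0.526  -0.127  +2.330  -0.984
    224  0.5849   +1.097  -0.368  +3.503  -1.480


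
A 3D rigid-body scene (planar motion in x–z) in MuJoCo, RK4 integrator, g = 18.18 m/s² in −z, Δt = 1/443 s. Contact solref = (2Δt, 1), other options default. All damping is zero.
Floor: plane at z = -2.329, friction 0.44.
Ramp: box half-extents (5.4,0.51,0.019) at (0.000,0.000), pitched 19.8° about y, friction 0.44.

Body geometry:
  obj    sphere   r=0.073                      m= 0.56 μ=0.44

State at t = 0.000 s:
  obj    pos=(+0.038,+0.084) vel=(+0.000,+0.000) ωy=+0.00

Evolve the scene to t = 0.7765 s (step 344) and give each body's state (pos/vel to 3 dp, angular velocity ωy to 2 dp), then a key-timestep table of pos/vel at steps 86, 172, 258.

State at t = 0.7765 s:
  obj    pos=(+1.286,-0.365) vel=(+3.214,-1.157) ωy=+46.79

Key-timestep trajectory:
   step    t(s)  obj.x    obj.z    obj.vx   obj.vz 
     86  0.1941   +0.116  +0.056  +0.804  -0.289
    172  0.3883   +0.350  -0.028  +1.607  -0.579
    258  0.5824   +0.740  -0.169  +2.410  -0.868


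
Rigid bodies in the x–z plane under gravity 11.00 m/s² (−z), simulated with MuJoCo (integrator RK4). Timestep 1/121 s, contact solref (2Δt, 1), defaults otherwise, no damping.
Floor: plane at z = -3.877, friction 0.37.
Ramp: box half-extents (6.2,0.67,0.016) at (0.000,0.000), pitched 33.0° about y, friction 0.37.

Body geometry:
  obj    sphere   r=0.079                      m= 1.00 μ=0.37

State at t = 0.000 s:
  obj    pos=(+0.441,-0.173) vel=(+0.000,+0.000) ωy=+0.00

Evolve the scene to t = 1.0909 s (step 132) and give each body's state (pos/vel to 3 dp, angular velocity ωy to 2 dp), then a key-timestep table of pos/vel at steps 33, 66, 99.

State at t = 1.0909 s:
  obj    pos=(+2.577,-1.560) vel=(+3.915,-2.543) ωy=+59.08

Key-timestep trajectory:
   step    t(s)  obj.x    obj.z    obj.vx   obj.vz 
     33  0.2727   +0.575  -0.260  +0.979  -0.636
     66  0.5455   +0.975  -0.520  +1.958  -1.271
     99  0.8182   +1.642  -0.953  +2.937  -1.907


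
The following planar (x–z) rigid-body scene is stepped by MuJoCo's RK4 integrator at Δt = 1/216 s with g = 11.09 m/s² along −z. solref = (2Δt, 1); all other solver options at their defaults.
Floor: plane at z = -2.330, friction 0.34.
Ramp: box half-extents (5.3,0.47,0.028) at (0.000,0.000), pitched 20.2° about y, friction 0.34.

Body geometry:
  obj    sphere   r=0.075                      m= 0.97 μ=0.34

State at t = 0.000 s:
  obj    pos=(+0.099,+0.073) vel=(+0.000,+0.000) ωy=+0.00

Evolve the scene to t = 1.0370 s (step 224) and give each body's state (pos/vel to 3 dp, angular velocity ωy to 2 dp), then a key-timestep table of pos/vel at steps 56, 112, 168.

State at t = 1.0370 s:
  obj    pos=(+1.480,-0.435) vel=(+2.662,-0.979) ωy=+37.82

Key-timestep trajectory:
   step    t(s)  obj.x    obj.z    obj.vx   obj.vz 
     56  0.2593   +0.185  +0.042  +0.666  -0.245
    112  0.5185   +0.444  -0.054  +1.331  -0.490
    168  0.7778   +0.876  -0.212  +1.997  -0.735


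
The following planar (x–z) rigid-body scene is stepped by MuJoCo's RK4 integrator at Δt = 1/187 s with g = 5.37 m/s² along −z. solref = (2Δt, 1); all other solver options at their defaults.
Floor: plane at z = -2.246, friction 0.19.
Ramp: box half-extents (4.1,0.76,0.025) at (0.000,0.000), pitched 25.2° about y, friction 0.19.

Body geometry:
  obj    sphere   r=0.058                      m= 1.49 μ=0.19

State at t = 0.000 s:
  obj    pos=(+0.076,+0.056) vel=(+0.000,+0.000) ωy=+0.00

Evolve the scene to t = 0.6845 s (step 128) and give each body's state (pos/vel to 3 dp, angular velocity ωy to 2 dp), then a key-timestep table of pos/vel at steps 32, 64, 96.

State at t = 0.6845 s:
  obj    pos=(+0.422,-0.107) vel=(+1.012,-0.476) ωy=+19.27

Key-timestep trajectory:
   step    t(s)  obj.x    obj.z    obj.vx   obj.vz 
     32  0.1711   +0.098  +0.046  +0.253  -0.119
     64  0.3422   +0.163  +0.015  +0.506  -0.238
     96  0.5134   +0.271  -0.036  +0.759  -0.357


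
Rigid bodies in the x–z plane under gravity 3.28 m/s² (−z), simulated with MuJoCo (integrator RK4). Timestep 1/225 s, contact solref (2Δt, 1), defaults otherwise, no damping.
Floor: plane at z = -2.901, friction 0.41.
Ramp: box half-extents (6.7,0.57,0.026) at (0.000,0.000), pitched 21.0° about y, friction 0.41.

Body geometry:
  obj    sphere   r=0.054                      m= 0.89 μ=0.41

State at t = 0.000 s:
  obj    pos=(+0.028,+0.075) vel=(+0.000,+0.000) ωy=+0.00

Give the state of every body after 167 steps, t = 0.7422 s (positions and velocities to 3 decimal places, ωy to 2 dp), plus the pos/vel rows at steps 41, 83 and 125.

State at t = 0.7422 s:
  obj    pos=(+0.244,-0.008) vel=(+0.582,-0.223) ωy=+11.54

Key-timestep trajectory:
   step    t(s)  obj.x    obj.z    obj.vx   obj.vz 
     41  0.1822   +0.041  +0.070  +0.143  -0.055
     83  0.3689   +0.081  +0.054  +0.289  -0.111
    125  0.5556   +0.149  +0.029  +0.436  -0.167


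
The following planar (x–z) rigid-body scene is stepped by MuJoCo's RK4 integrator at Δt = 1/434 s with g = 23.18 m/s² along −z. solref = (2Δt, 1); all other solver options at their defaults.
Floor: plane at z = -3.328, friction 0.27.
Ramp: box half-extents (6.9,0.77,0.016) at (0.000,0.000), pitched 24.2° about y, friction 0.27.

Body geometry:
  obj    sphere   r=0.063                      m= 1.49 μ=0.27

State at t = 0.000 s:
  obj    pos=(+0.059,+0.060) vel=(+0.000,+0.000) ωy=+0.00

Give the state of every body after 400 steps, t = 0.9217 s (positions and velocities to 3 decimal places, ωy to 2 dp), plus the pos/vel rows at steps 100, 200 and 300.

State at t = 0.9217 s:
  obj    pos=(+2.689,-1.122) vel=(+5.706,-2.564) ωy=+99.29

Key-timestep trajectory:
   step    t(s)  obj.x    obj.z    obj.vx   obj.vz 
    100  0.2304   +0.223  -0.014  +1.427  -0.641
    200  0.4608   +0.716  -0.235  +2.853  -1.282
    300  0.6912   +1.538  -0.605  +4.279  -1.923


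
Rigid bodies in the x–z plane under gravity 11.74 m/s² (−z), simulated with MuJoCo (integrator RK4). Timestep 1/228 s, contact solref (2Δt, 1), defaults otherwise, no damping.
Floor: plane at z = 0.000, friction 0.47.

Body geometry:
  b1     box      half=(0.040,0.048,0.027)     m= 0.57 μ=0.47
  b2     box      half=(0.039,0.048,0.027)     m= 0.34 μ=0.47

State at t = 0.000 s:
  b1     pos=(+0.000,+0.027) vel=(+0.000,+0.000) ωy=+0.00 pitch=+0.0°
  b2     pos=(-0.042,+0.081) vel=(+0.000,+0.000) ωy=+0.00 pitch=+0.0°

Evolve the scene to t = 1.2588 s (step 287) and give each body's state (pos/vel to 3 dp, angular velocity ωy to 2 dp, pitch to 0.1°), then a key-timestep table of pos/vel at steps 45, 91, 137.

State at t = 1.2588 s:
  b1     pos=(+0.000,+0.027) vel=(+0.000,+0.000) ωy=+0.00 pitch=+0.0°
  b2     pos=(-0.079,+0.039) vel=(+0.000,+0.000) ωy=+0.00 pitch=-90.0°

Key-timestep trajectory:
   step    t(s)  b1.x    b1.z    b1.vx   b1.vz   b2.x    b2.z    b2.vx   b2.vz 
     45  0.1974   +0.000  +0.027  +0.000  +0.000   -0.057  +0.075  -0.207  -0.156
     91  0.3991   +0.000  +0.027  +0.000  +0.000   -0.099  +0.047  -0.062  +0.011
    137  0.6009   +0.000  +0.027  +0.000  +0.000   -0.088  +0.044  +0.225  -0.092
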